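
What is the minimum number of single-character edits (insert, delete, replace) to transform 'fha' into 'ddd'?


Building DP table for s1='fha' (len 3) and s2='ddd' (len 3):
       d  d  d
    0  1  2  3
  f 1  1  2  3
  h 2  2  2  3
  a 3  3  3  3
Edit distance = dp[3][3] = 3

3


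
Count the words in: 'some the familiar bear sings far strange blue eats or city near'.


Counting words by splitting on spaces:
  Word 1: 'some'
  Word 2: 'the'
  Word 3: 'familiar'
  Word 4: 'bear'
  Word 5: 'sings'
  Word 6: 'far'
  Word 7: 'strange'
  Word 8: 'blue'
  Word 9: 'eats'
  Word 10: 'or'
  Word 11: 'city'
  Word 12: 'near'
Total words: 12

12


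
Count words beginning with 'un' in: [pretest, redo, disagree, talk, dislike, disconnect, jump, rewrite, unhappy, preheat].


Checking each word for prefix 'un':
  'pretest' -> no (count: 0)
  'redo' -> no (count: 0)
  'disagree' -> no (count: 0)
  'talk' -> no (count: 0)
  'dislike' -> no (count: 0)
  'disconnect' -> no (count: 0)
  'jump' -> no (count: 0)
  'rewrite' -> no (count: 0)
  'unhappy' -> YES, starts with 'un' (count: 1)
  'preheat' -> no (count: 1)
Total with prefix 'un': 1

1


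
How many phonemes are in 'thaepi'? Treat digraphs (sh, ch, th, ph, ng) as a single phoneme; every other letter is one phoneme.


Parsing 'thaepi' greedily, digraphs first:
  'th' -> digraph (1 consonant phoneme) (phonemes so far: 1)
  'a' -> vowel phoneme (phonemes so far: 2)
  'e' -> vowel phoneme (phonemes so far: 3)
  'p' -> consonant phoneme (phonemes so far: 4)
  'i' -> vowel phoneme (phonemes so far: 5)
Total phonemes: 5

5


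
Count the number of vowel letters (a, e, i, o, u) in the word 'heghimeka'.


Scanning each character of 'heghimeka':
  Position 1: 'h' -> consonant (running count: 0)
  Position 2: 'e' -> vowel (running count: 1)
  Position 3: 'g' -> consonant (running count: 1)
  Position 4: 'h' -> consonant (running count: 1)
  Position 5: 'i' -> vowel (running count: 2)
  Position 6: 'm' -> consonant (running count: 2)
  Position 7: 'e' -> vowel (running count: 3)
  Position 8: 'k' -> consonant (running count: 3)
  Position 9: 'a' -> vowel (running count: 4)
Total vowels: 4

4


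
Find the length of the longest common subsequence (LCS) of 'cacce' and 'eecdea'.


DP table for LCS of 'cacce' and 'eecdea':
       e  e  c  d  e  a
    0  0  0  0  0  0  0
  c 0  0  0  1  1  1  1
  a 0  0  0  1  1  1  2
  c 0  0  0  1  1  1  2
  c 0  0  0  1  1  1  2
  e 0  1  1  1  1  2  2
LCS: 'ca'
LCS length = 2

2


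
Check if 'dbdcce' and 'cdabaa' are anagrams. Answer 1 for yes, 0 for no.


Sort characters of 'dbdcce': 'bccdde'
Sort characters of 'cdabaa': 'aaabcd'
Sorted forms differ -> they are NOT anagrams
Result: 0

0


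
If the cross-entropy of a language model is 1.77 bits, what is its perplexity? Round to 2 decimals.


Perplexity formula: PP = 2^H
H = 1.77
PP = 2^1.77
Decompose: 2^1.77 = 2^1 * 2^0.77
2^1 = 2, 2^0.77 ~ 1.7052698
PP ~ 2 * 1.7052698 = 3.4105396
Rounded to 2 decimals: 3.41

3.41


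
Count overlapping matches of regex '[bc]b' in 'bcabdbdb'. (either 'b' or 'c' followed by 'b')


Pattern: [bc]b means either 'b' or 'c' followed by 'b'.
Scanning 'bcabdbdb' position-by-position:
  Pos 0: window 'bc' -> no
  Pos 1: window 'ca' -> no
  Pos 2: window 'ab' -> no
  Pos 3: window 'bd' -> no
  Pos 4: window 'db' -> no
  Pos 5: window 'bd' -> no
  Pos 6: window 'db' -> no
  Pos 7: window 'b' -> no
Total matches: 0

0


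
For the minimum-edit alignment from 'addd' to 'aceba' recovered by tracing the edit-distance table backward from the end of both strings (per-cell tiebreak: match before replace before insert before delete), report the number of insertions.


Edit distance = 4. Backtracking from cell (4, 5) with preference match > replace > insert > delete,
then listing the resulting alignment 'addd' -> 'aceba' left to right:
  Step 1: keep 'a'
  Step 2: insert 'c' [insertion #1]
  Step 3: replace d->e
  Step 4: replace d->b
  Step 5: replace d->a
Total insertions: 1

1


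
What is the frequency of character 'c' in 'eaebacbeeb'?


Scanning 'eaebacbeeb' for 'c':
  Position 5: 'c' -> MATCH (count: 1)
Total occurrences of 'c': 1

1


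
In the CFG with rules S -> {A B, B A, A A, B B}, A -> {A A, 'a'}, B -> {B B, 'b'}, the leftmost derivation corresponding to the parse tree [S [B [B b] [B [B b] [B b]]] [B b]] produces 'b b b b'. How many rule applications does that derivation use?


Every bracketed nonterminal node [X ...] in the tree is produced by exactly one rule application.
Reading the tree off as a leftmost derivation:
  Step 1: S  =>  B B   (applied S -> B B)
  Step 2: B B  =>  B B B   (applied B -> B B)
  Step 3: B B B  =>  b B B   (applied B -> b)
  Step 4: b B B  =>  b B B B   (applied B -> B B)
  Step 5: b B B B  =>  b b B B   (applied B -> b)
  Step 6: b b B B  =>  b b b B   (applied B -> b)
  Step 7: b b b B  =>  b b b b   (applied B -> b)
Final yield: b b b b
Total rewrite steps: 7

7


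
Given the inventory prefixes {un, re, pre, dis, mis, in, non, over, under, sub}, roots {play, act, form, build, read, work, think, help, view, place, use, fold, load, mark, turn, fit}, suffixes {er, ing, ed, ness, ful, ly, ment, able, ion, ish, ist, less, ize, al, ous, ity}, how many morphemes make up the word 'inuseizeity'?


Segmenting 'inuseizeity' against the inventory:
  'in' -> prefix (morpheme 1)
  'use' -> root (morpheme 2)
  'ize' -> suffix (morpheme 3)
  'ity' -> suffix (morpheme 4)
Total morphemes: 4

4


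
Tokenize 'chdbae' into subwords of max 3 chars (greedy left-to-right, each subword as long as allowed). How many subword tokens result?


'chdbae' has 6 characters.
Chunking with max size 3:
  Chunk 1: 'chd' (positions 0-2)
  Chunk 2: 'bae' (positions 3-5)
Total chunks: ceil(6 / 3) = 2

2


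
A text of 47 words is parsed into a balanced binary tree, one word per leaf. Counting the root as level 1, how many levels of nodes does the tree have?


In a balanced binary tree with n leaves the deepest leaf is ceil(log2(n)) edges below the root,
so counting node levels inclusive of root and leaves gives ceil(log2(n)) + 1 levels.
log2(47) = 5.5546
ceil(5.5546) = 6
levels = 6 + 1 = 7

7


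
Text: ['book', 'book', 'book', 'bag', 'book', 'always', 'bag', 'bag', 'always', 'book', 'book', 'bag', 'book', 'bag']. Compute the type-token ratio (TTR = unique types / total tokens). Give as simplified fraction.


Tokens: 14
Unique types: ('always', 'bag', 'book') = 3
TTR = 3/14
Already in lowest terms.

3/14


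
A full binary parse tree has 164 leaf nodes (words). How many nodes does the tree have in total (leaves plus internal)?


Leaf nodes (terminals): 164
Internal nodes = n - 1 = 164 - 1 = 163
Total = leaves + internal = 164 + 163 = 327

327


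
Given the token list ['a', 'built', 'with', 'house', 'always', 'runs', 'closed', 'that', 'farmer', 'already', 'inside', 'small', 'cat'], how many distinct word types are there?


Listing all tokens and tracking unique types:
  Token 1: 'a' -> NEW (unique so far: 1)
  Token 2: 'built' -> NEW (unique so far: 2)
  Token 3: 'with' -> NEW (unique so far: 3)
  Token 4: 'house' -> NEW (unique so far: 4)
  Token 5: 'always' -> NEW (unique so far: 5)
  Token 6: 'runs' -> NEW (unique so far: 6)
  Token 7: 'closed' -> NEW (unique so far: 7)
  Token 8: 'that' -> NEW (unique so far: 8)
  Token 9: 'farmer' -> NEW (unique so far: 9)
  Token 10: 'already' -> NEW (unique so far: 10)
  Token 11: 'inside' -> NEW (unique so far: 11)
  Token 12: 'small' -> NEW (unique so far: 12)
  Token 13: 'cat' -> NEW (unique so far: 13)
Unique types: ('a', 'already', 'always', 'built', 'cat', 'closed', 'farmer', 'house', 'inside', 'runs', 'small', 'that', 'with')
Vocabulary size: 13

13


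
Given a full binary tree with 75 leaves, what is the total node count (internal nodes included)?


Leaf nodes (terminals): 75
Internal nodes = n - 1 = 75 - 1 = 74
Total = leaves + internal = 75 + 74 = 149

149


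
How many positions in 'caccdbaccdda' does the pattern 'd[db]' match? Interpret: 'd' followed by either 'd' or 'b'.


Pattern: d[db] means 'd' followed by either 'd' or 'b'.
Scanning 'caccdbaccdda' position-by-position:
  Pos 0: window 'ca' -> no
  Pos 1: window 'ac' -> no
  Pos 2: window 'cc' -> no
  Pos 3: window 'cd' -> no
  Pos 4: window 'db' -> MATCH
  Pos 5: window 'ba' -> no
  Pos 6: window 'ac' -> no
  Pos 7: window 'cc' -> no
  Pos 8: window 'cd' -> no
  Pos 9: window 'dd' -> MATCH
  Pos 10: window 'da' -> no
  Pos 11: window 'a' -> no
Total matches: 2

2


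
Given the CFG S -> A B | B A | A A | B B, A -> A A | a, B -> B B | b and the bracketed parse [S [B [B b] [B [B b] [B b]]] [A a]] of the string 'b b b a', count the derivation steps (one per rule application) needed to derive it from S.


Every bracketed nonterminal node [X ...] in the tree is produced by exactly one rule application.
Reading the tree off as a leftmost derivation:
  Step 1: S  =>  B A   (applied S -> B A)
  Step 2: B A  =>  B B A   (applied B -> B B)
  Step 3: B B A  =>  b B A   (applied B -> b)
  Step 4: b B A  =>  b B B A   (applied B -> B B)
  Step 5: b B B A  =>  b b B A   (applied B -> b)
  Step 6: b b B A  =>  b b b A   (applied B -> b)
  Step 7: b b b A  =>  b b b a   (applied A -> a)
Final yield: b b b a
Total rewrite steps: 7

7


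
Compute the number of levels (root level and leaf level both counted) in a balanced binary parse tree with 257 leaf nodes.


In a balanced binary tree with n leaves the deepest leaf is ceil(log2(n)) edges below the root,
so counting node levels inclusive of root and leaves gives ceil(log2(n)) + 1 levels.
log2(257) = 8.0056
ceil(8.0056) = 9
levels = 9 + 1 = 10

10


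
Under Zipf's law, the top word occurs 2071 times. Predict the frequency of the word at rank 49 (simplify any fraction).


Zipf's law: freq(rank) = f1 / rank
f1 = 2071, rank = 49
freq = 2071 / 49
GCD(2071, 49) = 1
Simplified: 2071/49

2071/49


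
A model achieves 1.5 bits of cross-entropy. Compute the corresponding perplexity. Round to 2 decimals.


Perplexity formula: PP = 2^H
H = 1.5
PP = 2^1.5
Decompose: 2^1.5 = 2^1 * 2^0.5 = 2^1 * sqrt(2)
2^1 = 2, sqrt(2) ~ 1.4142136
PP ~ 2 * 1.4142136 = 2.8284272
Rounded to 2 decimals: 2.83

2.83


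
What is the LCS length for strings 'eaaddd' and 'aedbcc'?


DP table for LCS of 'eaaddd' and 'aedbcc':
       a  e  d  b  c  c
    0  0  0  0  0  0  0
  e 0  0  1  1  1  1  1
  a 0  1  1  1  1  1  1
  a 0  1  1  1  1  1  1
  d 0  1  1  2  2  2  2
  d 0  1  1  2  2  2  2
  d 0  1  1  2  2  2  2
LCS: 'ed'
LCS length = 2

2


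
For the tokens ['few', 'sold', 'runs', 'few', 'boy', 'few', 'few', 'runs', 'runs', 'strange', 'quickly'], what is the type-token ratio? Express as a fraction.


Tokens: 11
Unique types: ('boy', 'few', 'quickly', 'runs', 'sold', 'strange') = 6
TTR = 6/11
Already in lowest terms.

6/11


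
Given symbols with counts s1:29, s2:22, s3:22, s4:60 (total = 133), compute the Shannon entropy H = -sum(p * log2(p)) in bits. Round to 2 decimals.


Computing entropy H = -sum(p_i * log2(p_i)):
  s1: p = 29/133 = 0.2180, -p*log2(p) = 0.4791
  s2: p = 22/133 = 0.1654, -p*log2(p) = 0.4294
  s3: p = 22/133 = 0.1654, -p*log2(p) = 0.4294
  s4: p = 60/133 = 0.4511, -p*log2(p) = 0.5181
H = sum of terms = 1.8560
Rounded to 2 decimals: 1.86

1.86


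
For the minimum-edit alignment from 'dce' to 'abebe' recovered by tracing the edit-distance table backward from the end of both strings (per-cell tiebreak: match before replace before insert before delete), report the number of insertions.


Edit distance = 4. Backtracking from cell (3, 5) with preference match > replace > insert > delete,
then listing the resulting alignment 'dce' -> 'abebe' left to right:
  Step 1: insert 'a' [insertion #1]
  Step 2: insert 'b' [insertion #2]
  Step 3: replace d->e
  Step 4: replace c->b
  Step 5: keep 'e'
Total insertions: 2

2


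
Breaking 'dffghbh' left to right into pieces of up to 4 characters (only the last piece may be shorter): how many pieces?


'dffghbh' has 7 characters.
Chunking with max size 4:
  Chunk 1: 'dffg' (positions 0-3)
  Chunk 2: 'hbh' (positions 4-6)
Total chunks: ceil(7 / 4) = 2

2


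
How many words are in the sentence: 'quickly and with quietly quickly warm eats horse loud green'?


Counting words by splitting on spaces:
  Word 1: 'quickly'
  Word 2: 'and'
  Word 3: 'with'
  Word 4: 'quietly'
  Word 5: 'quickly'
  Word 6: 'warm'
  Word 7: 'eats'
  Word 8: 'horse'
  Word 9: 'loud'
  Word 10: 'green'
Total words: 10

10


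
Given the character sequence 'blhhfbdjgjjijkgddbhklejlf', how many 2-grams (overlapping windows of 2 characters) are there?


String 'blhhfbdjgjjijkgddbhklejlf' has length L = 25.
Number of overlapping n-grams = L - n + 1
Substituting: 25 - 2 + 1 = 24

24


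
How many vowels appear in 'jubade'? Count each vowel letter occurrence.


Scanning each character of 'jubade':
  Position 1: 'j' -> consonant (running count: 0)
  Position 2: 'u' -> vowel (running count: 1)
  Position 3: 'b' -> consonant (running count: 1)
  Position 4: 'a' -> vowel (running count: 2)
  Position 5: 'd' -> consonant (running count: 2)
  Position 6: 'e' -> vowel (running count: 3)
Total vowels: 3

3


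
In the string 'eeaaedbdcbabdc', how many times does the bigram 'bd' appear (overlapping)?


Scanning 'eeaaedbdcbabdc' for bigram 'bd':
  Position 0: 'ee' -> no
  Position 1: 'ea' -> no
  Position 2: 'aa' -> no
  Position 3: 'ae' -> no
  Position 4: 'ed' -> no
  Position 5: 'db' -> no
  Position 6: 'bd' -> MATCH
  Position 7: 'dc' -> no
  Position 8: 'cb' -> no
  Position 9: 'ba' -> no
  Position 10: 'ab' -> no
  Position 11: 'bd' -> MATCH
  Position 12: 'dc' -> no
Total matches: 2

2


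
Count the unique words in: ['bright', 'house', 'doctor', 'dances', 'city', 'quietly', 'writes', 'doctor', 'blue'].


Listing all tokens and tracking unique types:
  Token 1: 'bright' -> NEW (unique so far: 1)
  Token 2: 'house' -> NEW (unique so far: 2)
  Token 3: 'doctor' -> NEW (unique so far: 3)
  Token 4: 'dances' -> NEW (unique so far: 4)
  Token 5: 'city' -> NEW (unique so far: 5)
  Token 6: 'quietly' -> NEW (unique so far: 6)
  Token 7: 'writes' -> NEW (unique so far: 7)
  Token 8: 'doctor' -> duplicate (unique so far: 7)
  Token 9: 'blue' -> NEW (unique so far: 8)
Unique types: ('blue', 'bright', 'city', 'dances', 'doctor', 'house', 'quietly', 'writes')
Vocabulary size: 8

8


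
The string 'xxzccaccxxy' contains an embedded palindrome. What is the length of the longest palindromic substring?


Scanning 'xxzccaccxxy' for palindromic substrings.
Substring at positions 3-7: 'ccacc'.
Check: reverse('ccacc') = 'ccacc' -> palindrome confirmed.
Neighbouring characters ('z' / 'x') break symmetry, so it cannot extend further.
No longer palindromic substring exists; longest length = 5

5


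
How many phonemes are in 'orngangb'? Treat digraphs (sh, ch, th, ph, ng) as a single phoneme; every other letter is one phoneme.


Parsing 'orngangb' greedily, digraphs first:
  'o' -> vowel phoneme (phonemes so far: 1)
  'r' -> consonant phoneme (phonemes so far: 2)
  'ng' -> digraph (1 consonant phoneme) (phonemes so far: 3)
  'a' -> vowel phoneme (phonemes so far: 4)
  'ng' -> digraph (1 consonant phoneme) (phonemes so far: 5)
  'b' -> consonant phoneme (phonemes so far: 6)
Total phonemes: 6

6


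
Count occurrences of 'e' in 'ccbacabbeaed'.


Scanning 'ccbacabbeaed' for 'e':
  Position 8: 'e' -> MATCH (count: 1)
  Position 10: 'e' -> MATCH (count: 2)
Total occurrences of 'e': 2

2


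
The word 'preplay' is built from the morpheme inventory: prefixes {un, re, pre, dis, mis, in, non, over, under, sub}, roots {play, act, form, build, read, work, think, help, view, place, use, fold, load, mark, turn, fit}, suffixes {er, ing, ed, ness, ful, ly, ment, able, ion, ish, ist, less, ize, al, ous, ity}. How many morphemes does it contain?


Segmenting 'preplay' against the inventory:
  'pre' -> prefix (morpheme 1)
  'play' -> root (morpheme 2)
Total morphemes: 2

2


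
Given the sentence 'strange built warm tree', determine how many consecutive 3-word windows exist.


Word trigrams from [4] words:
  Trigram 1: (strange built warm)
  Trigram 2: (built warm tree)
Total word trigrams: 4 - 2 = 2

2


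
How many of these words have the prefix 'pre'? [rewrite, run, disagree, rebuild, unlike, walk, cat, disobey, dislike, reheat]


Checking each word for prefix 'pre':
  'rewrite' -> no (count: 0)
  'run' -> no (count: 0)
  'disagree' -> no (count: 0)
  'rebuild' -> no (count: 0)
  'unlike' -> no (count: 0)
  'walk' -> no (count: 0)
  'cat' -> no (count: 0)
  'disobey' -> no (count: 0)
  'dislike' -> no (count: 0)
  'reheat' -> no (count: 0)
Total with prefix 'pre': 0

0


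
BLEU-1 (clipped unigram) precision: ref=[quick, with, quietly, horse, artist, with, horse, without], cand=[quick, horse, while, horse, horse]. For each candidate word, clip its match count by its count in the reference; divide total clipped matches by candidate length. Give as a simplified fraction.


Reference word counts: {'artist': 1, 'horse': 2, 'quick': 1, 'quietly': 1, 'with': 2, 'without': 1}
Checking each candidate word (with clipping):
  'quick' -> in reference (ref count 1, used 1/1) -> match (matches: 1)
  'horse' -> in reference (ref count 2, used 1/2) -> match (matches: 2)
  'while' -> not in reference -> no match (matches: 2)
  'horse' -> in reference (ref count 2, used 2/2) -> match (matches: 3)
  'horse' -> ref count 2 already used up (2/2) -> clipped, no match (matches: 3)
Clipped matches: 3, Candidate length: 5
Precision = 3/5

3/5


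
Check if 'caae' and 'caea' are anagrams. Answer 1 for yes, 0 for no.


Sort characters of 'caae': 'aace'
Sort characters of 'caea': 'aace'
Sorted forms match -> they ARE anagrams
Result: 1

1


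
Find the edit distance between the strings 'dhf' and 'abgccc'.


Building DP table for s1='dhf' (len 3) and s2='abgccc' (len 6):
       a  b  g  c  c  c
    0  1  2  3  4  5  6
  d 1  1  2  3  4  5  6
  h 2  2  2  3  4  5  6
  f 3  3  3  3  4  5  6
Edit distance = dp[3][6] = 6

6


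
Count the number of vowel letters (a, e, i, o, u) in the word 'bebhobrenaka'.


Scanning each character of 'bebhobrenaka':
  Position 1: 'b' -> consonant (running count: 0)
  Position 2: 'e' -> vowel (running count: 1)
  Position 3: 'b' -> consonant (running count: 1)
  Position 4: 'h' -> consonant (running count: 1)
  Position 5: 'o' -> vowel (running count: 2)
  Position 6: 'b' -> consonant (running count: 2)
  Position 7: 'r' -> consonant (running count: 2)
  Position 8: 'e' -> vowel (running count: 3)
  Position 9: 'n' -> consonant (running count: 3)
  Position 10: 'a' -> vowel (running count: 4)
  Position 11: 'k' -> consonant (running count: 4)
  Position 12: 'a' -> vowel (running count: 5)
Total vowels: 5

5


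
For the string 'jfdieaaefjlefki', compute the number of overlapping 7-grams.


String 'jfdieaaefjlefki' has length L = 15.
Number of overlapping n-grams = L - n + 1
Substituting: 15 - 7 + 1 = 9

9


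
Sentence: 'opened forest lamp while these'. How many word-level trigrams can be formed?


Word trigrams from [5] words:
  Trigram 1: (opened forest lamp)
  Trigram 2: (forest lamp while)
  Trigram 3: (lamp while these)
Total word trigrams: 5 - 2 = 3

3


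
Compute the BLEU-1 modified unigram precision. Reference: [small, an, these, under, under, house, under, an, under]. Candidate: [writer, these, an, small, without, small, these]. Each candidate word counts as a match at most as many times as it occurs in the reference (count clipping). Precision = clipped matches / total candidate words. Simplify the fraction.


Reference word counts: {'an': 2, 'house': 1, 'small': 1, 'these': 1, 'under': 4}
Checking each candidate word (with clipping):
  'writer' -> not in reference -> no match (matches: 0)
  'these' -> in reference (ref count 1, used 1/1) -> match (matches: 1)
  'an' -> in reference (ref count 2, used 1/2) -> match (matches: 2)
  'small' -> in reference (ref count 1, used 1/1) -> match (matches: 3)
  'without' -> not in reference -> no match (matches: 3)
  'small' -> ref count 1 already used up (1/1) -> clipped, no match (matches: 3)
  'these' -> ref count 1 already used up (1/1) -> clipped, no match (matches: 3)
Clipped matches: 3, Candidate length: 7
Precision = 3/7

3/7


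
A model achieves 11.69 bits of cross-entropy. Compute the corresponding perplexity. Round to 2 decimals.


Perplexity formula: PP = 2^H
H = 11.69
PP = 2^11.69
Decompose: 2^11.69 = 2^11 * 2^0.69
2^11 = 2048, 2^0.69 ~ 1.6132835
PP ~ 2048 * 1.6132835 = 3304.0046080
Rounded to 2 decimals: 3304.00

3304.00


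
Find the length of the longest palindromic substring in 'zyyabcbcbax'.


Scanning 'zyyabcbcbax' for palindromic substrings.
Substring at positions 3-9: 'abcbcba'.
Check: reverse('abcbcba') = 'abcbcba' -> palindrome confirmed.
Neighbouring characters ('y' / 'x') break symmetry, so it cannot extend further.
No longer palindromic substring exists; longest length = 7

7


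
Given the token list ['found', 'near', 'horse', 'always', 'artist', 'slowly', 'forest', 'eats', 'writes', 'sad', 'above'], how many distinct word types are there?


Listing all tokens and tracking unique types:
  Token 1: 'found' -> NEW (unique so far: 1)
  Token 2: 'near' -> NEW (unique so far: 2)
  Token 3: 'horse' -> NEW (unique so far: 3)
  Token 4: 'always' -> NEW (unique so far: 4)
  Token 5: 'artist' -> NEW (unique so far: 5)
  Token 6: 'slowly' -> NEW (unique so far: 6)
  Token 7: 'forest' -> NEW (unique so far: 7)
  Token 8: 'eats' -> NEW (unique so far: 8)
  Token 9: 'writes' -> NEW (unique so far: 9)
  Token 10: 'sad' -> NEW (unique so far: 10)
  Token 11: 'above' -> NEW (unique so far: 11)
Unique types: ('above', 'always', 'artist', 'eats', 'forest', 'found', 'horse', 'near', 'sad', 'slowly', 'writes')
Vocabulary size: 11

11


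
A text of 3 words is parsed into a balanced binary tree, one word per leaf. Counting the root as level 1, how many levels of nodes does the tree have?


In a balanced binary tree with n leaves the deepest leaf is ceil(log2(n)) edges below the root,
so counting node levels inclusive of root and leaves gives ceil(log2(n)) + 1 levels.
log2(3) = 1.5850
ceil(1.5850) = 2
levels = 2 + 1 = 3

3


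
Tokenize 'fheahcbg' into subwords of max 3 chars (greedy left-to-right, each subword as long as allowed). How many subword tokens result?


'fheahcbg' has 8 characters.
Chunking with max size 3:
  Chunk 1: 'fhe' (positions 0-2)
  Chunk 2: 'ahc' (positions 3-5)
  Chunk 3: 'bg' (positions 6-7)
Total chunks: ceil(8 / 3) = 3

3


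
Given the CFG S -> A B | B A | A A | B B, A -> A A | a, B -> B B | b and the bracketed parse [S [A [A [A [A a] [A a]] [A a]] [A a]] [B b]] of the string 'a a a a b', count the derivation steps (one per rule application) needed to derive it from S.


Every bracketed nonterminal node [X ...] in the tree is produced by exactly one rule application.
Reading the tree off as a leftmost derivation:
  Step 1: S  =>  A B   (applied S -> A B)
  Step 2: A B  =>  A A B   (applied A -> A A)
  Step 3: A A B  =>  A A A B   (applied A -> A A)
  Step 4: A A A B  =>  A A A A B   (applied A -> A A)
  Step 5: A A A A B  =>  a A A A B   (applied A -> a)
  Step 6: a A A A B  =>  a a A A B   (applied A -> a)
  Step 7: a a A A B  =>  a a a A B   (applied A -> a)
  Step 8: a a a A B  =>  a a a a B   (applied A -> a)
  Step 9: a a a a B  =>  a a a a b   (applied B -> b)
Final yield: a a a a b
Total rewrite steps: 9

9


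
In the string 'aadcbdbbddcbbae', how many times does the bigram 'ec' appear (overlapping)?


Scanning 'aadcbdbbddcbbae' for bigram 'ec':
  Position 0: 'aa' -> no
  Position 1: 'ad' -> no
  Position 2: 'dc' -> no
  Position 3: 'cb' -> no
  Position 4: 'bd' -> no
  Position 5: 'db' -> no
  Position 6: 'bb' -> no
  Position 7: 'bd' -> no
  Position 8: 'dd' -> no
  Position 9: 'dc' -> no
  Position 10: 'cb' -> no
  Position 11: 'bb' -> no
  Position 12: 'ba' -> no
  Position 13: 'ae' -> no
Total matches: 0

0


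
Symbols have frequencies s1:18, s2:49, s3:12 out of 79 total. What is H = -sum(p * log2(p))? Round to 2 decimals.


Computing entropy H = -sum(p_i * log2(p_i)):
  s1: p = 18/79 = 0.2278, -p*log2(p) = 0.4862
  s2: p = 49/79 = 0.6203, -p*log2(p) = 0.4274
  s3: p = 12/79 = 0.1519, -p*log2(p) = 0.4130
H = sum of terms = 1.3266
Rounded to 2 decimals: 1.33

1.33


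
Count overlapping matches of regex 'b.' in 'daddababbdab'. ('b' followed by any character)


Pattern: b. means 'b' followed by any character.
Scanning 'daddababbdab' position-by-position:
  Pos 0: window 'da' -> no
  Pos 1: window 'ad' -> no
  Pos 2: window 'dd' -> no
  Pos 3: window 'da' -> no
  Pos 4: window 'ab' -> no
  Pos 5: window 'ba' -> MATCH
  Pos 6: window 'ab' -> no
  Pos 7: window 'bb' -> MATCH
  Pos 8: window 'bd' -> MATCH
  Pos 9: window 'da' -> no
  Pos 10: window 'ab' -> no
  Pos 11: window 'b' -> no
Total matches: 3

3


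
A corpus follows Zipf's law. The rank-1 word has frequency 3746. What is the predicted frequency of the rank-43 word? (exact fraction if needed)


Zipf's law: freq(rank) = f1 / rank
f1 = 3746, rank = 43
freq = 3746 / 43
GCD(3746, 43) = 1
Simplified: 3746/43

3746/43


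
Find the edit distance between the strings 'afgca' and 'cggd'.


Building DP table for s1='afgca' (len 5) and s2='cggd' (len 4):
       c  g  g  d
    0  1  2  3  4
  a 1  1  2  3  4
  f 2  2  2  3  4
  g 3  3  2  2  3
  c 4  3  3  3  3
  a 5  4  4  4  4
Edit distance = dp[5][4] = 4

4


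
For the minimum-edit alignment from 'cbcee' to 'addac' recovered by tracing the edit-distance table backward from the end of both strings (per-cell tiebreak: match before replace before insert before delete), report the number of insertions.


Edit distance = 5. Backtracking from cell (5, 5) with preference match > replace > insert > delete,
then listing the resulting alignment 'cbcee' -> 'addac' left to right:
  Step 1: replace c->a
  Step 2: replace b->d
  Step 3: replace c->d
  Step 4: replace e->a
  Step 5: replace e->c
Total insertions: 0

0


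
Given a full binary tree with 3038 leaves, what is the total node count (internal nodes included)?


Leaf nodes (terminals): 3038
Internal nodes = n - 1 = 3038 - 1 = 3037
Total = leaves + internal = 3038 + 3037 = 6075

6075


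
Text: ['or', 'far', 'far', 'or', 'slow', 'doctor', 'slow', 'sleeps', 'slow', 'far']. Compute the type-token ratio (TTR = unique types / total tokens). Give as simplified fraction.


Tokens: 10
Unique types: ('doctor', 'far', 'or', 'sleeps', 'slow') = 5
TTR = 5/10
Simplify: divide both by 5 -> 1/2
TTR = 1/2

1/2


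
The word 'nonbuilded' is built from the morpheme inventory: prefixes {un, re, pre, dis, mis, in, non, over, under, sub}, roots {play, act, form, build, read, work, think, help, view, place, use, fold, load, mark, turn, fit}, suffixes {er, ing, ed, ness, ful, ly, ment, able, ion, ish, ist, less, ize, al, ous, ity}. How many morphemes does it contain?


Segmenting 'nonbuilded' against the inventory:
  'non' -> prefix (morpheme 1)
  'build' -> root (morpheme 2)
  'ed' -> suffix (morpheme 3)
Total morphemes: 3

3


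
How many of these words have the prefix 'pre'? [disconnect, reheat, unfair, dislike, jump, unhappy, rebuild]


Checking each word for prefix 'pre':
  'disconnect' -> no (count: 0)
  'reheat' -> no (count: 0)
  'unfair' -> no (count: 0)
  'dislike' -> no (count: 0)
  'jump' -> no (count: 0)
  'unhappy' -> no (count: 0)
  'rebuild' -> no (count: 0)
Total with prefix 'pre': 0

0


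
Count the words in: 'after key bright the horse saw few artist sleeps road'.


Counting words by splitting on spaces:
  Word 1: 'after'
  Word 2: 'key'
  Word 3: 'bright'
  Word 4: 'the'
  Word 5: 'horse'
  Word 6: 'saw'
  Word 7: 'few'
  Word 8: 'artist'
  Word 9: 'sleeps'
  Word 10: 'road'
Total words: 10

10


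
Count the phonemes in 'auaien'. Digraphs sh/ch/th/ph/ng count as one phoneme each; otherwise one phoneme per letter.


Parsing 'auaien' greedily, digraphs first:
  'a' -> vowel phoneme (phonemes so far: 1)
  'u' -> vowel phoneme (phonemes so far: 2)
  'a' -> vowel phoneme (phonemes so far: 3)
  'i' -> vowel phoneme (phonemes so far: 4)
  'e' -> vowel phoneme (phonemes so far: 5)
  'n' -> consonant phoneme (phonemes so far: 6)
Total phonemes: 6

6


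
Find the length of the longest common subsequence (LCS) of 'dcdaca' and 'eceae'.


DP table for LCS of 'dcdaca' and 'eceae':
       e  c  e  a  e
    0  0  0  0  0  0
  d 0  0  0  0  0  0
  c 0  0  1  1  1  1
  d 0  0  1  1  1  1
  a 0  0  1  1  2  2
  c 0  0  1  1  2  2
  a 0  0  1  1  2  2
LCS: 'ca'
LCS length = 2

2


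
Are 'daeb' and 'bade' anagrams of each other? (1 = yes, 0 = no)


Sort characters of 'daeb': 'abde'
Sort characters of 'bade': 'abde'
Sorted forms match -> they ARE anagrams
Result: 1

1


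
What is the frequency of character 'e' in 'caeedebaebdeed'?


Scanning 'caeedebaebdeed' for 'e':
  Position 2: 'e' -> MATCH (count: 1)
  Position 3: 'e' -> MATCH (count: 2)
  Position 5: 'e' -> MATCH (count: 3)
  Position 8: 'e' -> MATCH (count: 4)
  Position 11: 'e' -> MATCH (count: 5)
  Position 12: 'e' -> MATCH (count: 6)
Total occurrences of 'e': 6

6


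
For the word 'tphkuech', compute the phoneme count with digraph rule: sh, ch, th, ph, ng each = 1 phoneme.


Parsing 'tphkuech' greedily, digraphs first:
  't' -> consonant phoneme (phonemes so far: 1)
  'ph' -> digraph (1 consonant phoneme) (phonemes so far: 2)
  'k' -> consonant phoneme (phonemes so far: 3)
  'u' -> vowel phoneme (phonemes so far: 4)
  'e' -> vowel phoneme (phonemes so far: 5)
  'ch' -> digraph (1 consonant phoneme) (phonemes so far: 6)
Total phonemes: 6

6


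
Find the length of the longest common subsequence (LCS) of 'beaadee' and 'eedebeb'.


DP table for LCS of 'beaadee' and 'eedebeb':
       e  e  d  e  b  e  b
    0  0  0  0  0  0  0  0
  b 0  0  0  0  0  1  1  1
  e 0  1  1  1  1  1  2  2
  a 0  1  1  1  1  1  2  2
  a 0  1  1  1  1  1  2  2
  d 0  1  1  2  2  2  2  2
  e 0  1  2  2  3  3  3  3
  e 0  1  2  2  3  3  4  4
LCS: 'edee'
LCS length = 4

4


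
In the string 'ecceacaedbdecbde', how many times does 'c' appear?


Scanning 'ecceacaedbdecbde' for 'c':
  Position 1: 'c' -> MATCH (count: 1)
  Position 2: 'c' -> MATCH (count: 2)
  Position 5: 'c' -> MATCH (count: 3)
  Position 12: 'c' -> MATCH (count: 4)
Total occurrences of 'c': 4

4


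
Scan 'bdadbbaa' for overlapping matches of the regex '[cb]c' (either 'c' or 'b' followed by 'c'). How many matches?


Pattern: [cb]c means either 'c' or 'b' followed by 'c'.
Scanning 'bdadbbaa' position-by-position:
  Pos 0: window 'bd' -> no
  Pos 1: window 'da' -> no
  Pos 2: window 'ad' -> no
  Pos 3: window 'db' -> no
  Pos 4: window 'bb' -> no
  Pos 5: window 'ba' -> no
  Pos 6: window 'aa' -> no
  Pos 7: window 'a' -> no
Total matches: 0

0


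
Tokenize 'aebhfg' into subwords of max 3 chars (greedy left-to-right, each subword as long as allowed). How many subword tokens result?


'aebhfg' has 6 characters.
Chunking with max size 3:
  Chunk 1: 'aeb' (positions 0-2)
  Chunk 2: 'hfg' (positions 3-5)
Total chunks: ceil(6 / 3) = 2

2


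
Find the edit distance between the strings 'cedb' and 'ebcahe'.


Building DP table for s1='cedb' (len 4) and s2='ebcahe' (len 6):
       e  b  c  a  h  e
    0  1  2  3  4  5  6
  c 1  1  2  2  3  4  5
  e 2  1  2  3  3  4  4
  d 3  2  2  3  4  4  5
  b 4  3  2  3  4  5  5
Edit distance = dp[4][6] = 5

5


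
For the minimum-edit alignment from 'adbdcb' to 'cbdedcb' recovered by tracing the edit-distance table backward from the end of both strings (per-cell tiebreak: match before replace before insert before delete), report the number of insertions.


Edit distance = 3. Backtracking from cell (6, 7) with preference match > replace > insert > delete,
then listing the resulting alignment 'adbdcb' -> 'cbdedcb' left to right:
  Step 1: insert 'c' [insertion #1]
  Step 2: replace a->b
  Step 3: keep 'd'
  Step 4: replace b->e
  Step 5: keep 'd'
  Step 6: keep 'c'
  Step 7: keep 'b'
Total insertions: 1

1


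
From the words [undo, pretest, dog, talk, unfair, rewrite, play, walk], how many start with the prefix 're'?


Checking each word for prefix 're':
  'undo' -> no (count: 0)
  'pretest' -> no (count: 0)
  'dog' -> no (count: 0)
  'talk' -> no (count: 0)
  'unfair' -> no (count: 0)
  'rewrite' -> YES, starts with 're' (count: 1)
  'play' -> no (count: 1)
  'walk' -> no (count: 1)
Total with prefix 're': 1

1


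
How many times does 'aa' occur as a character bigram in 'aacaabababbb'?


Scanning 'aacaabababbb' for bigram 'aa':
  Position 0: 'aa' -> MATCH
  Position 1: 'ac' -> no
  Position 2: 'ca' -> no
  Position 3: 'aa' -> MATCH
  Position 4: 'ab' -> no
  Position 5: 'ba' -> no
  Position 6: 'ab' -> no
  Position 7: 'ba' -> no
  Position 8: 'ab' -> no
  Position 9: 'bb' -> no
  Position 10: 'bb' -> no
Total matches: 2

2


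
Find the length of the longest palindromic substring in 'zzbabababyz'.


Scanning 'zzbabababyz' for palindromic substrings.
Substring at positions 2-8: 'bababab'.
Check: reverse('bababab') = 'bababab' -> palindrome confirmed.
Neighbouring characters ('z' / 'y') break symmetry, so it cannot extend further.
No longer palindromic substring exists; longest length = 7

7


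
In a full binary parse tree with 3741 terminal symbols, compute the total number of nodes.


Leaf nodes (terminals): 3741
Internal nodes = n - 1 = 3741 - 1 = 3740
Total = leaves + internal = 3741 + 3740 = 7481

7481


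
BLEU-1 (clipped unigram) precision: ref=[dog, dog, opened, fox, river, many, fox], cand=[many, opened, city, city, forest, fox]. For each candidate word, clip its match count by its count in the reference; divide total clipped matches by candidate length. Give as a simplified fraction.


Reference word counts: {'dog': 2, 'fox': 2, 'many': 1, 'opened': 1, 'river': 1}
Checking each candidate word (with clipping):
  'many' -> in reference (ref count 1, used 1/1) -> match (matches: 1)
  'opened' -> in reference (ref count 1, used 1/1) -> match (matches: 2)
  'city' -> not in reference -> no match (matches: 2)
  'city' -> not in reference -> no match (matches: 2)
  'forest' -> not in reference -> no match (matches: 2)
  'fox' -> in reference (ref count 2, used 1/2) -> match (matches: 3)
Clipped matches: 3, Candidate length: 6
Precision = 3/6 = 1/2

1/2


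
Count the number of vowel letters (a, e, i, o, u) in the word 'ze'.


Scanning each character of 'ze':
  Position 1: 'z' -> consonant (running count: 0)
  Position 2: 'e' -> vowel (running count: 1)
Total vowels: 1

1


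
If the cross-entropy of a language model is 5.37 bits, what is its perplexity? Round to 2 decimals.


Perplexity formula: PP = 2^H
H = 5.37
PP = 2^5.37
Decompose: 2^5.37 = 2^5 * 2^0.37
2^5 = 32, 2^0.37 ~ 1.2923528
PP ~ 32 * 1.2923528 = 41.3552896
Rounded to 2 decimals: 41.36

41.36


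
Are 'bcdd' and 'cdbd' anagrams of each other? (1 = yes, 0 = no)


Sort characters of 'bcdd': 'bcdd'
Sort characters of 'cdbd': 'bcdd'
Sorted forms match -> they ARE anagrams
Result: 1

1


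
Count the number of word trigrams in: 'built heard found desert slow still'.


Word trigrams from [6] words:
  Trigram 1: (built heard found)
  Trigram 2: (heard found desert)
  Trigram 3: (found desert slow)
  Trigram 4: (desert slow still)
Total word trigrams: 6 - 2 = 4

4


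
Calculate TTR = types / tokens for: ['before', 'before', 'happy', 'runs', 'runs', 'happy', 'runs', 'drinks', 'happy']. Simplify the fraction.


Tokens: 9
Unique types: ('before', 'drinks', 'happy', 'runs') = 4
TTR = 4/9
Already in lowest terms.

4/9


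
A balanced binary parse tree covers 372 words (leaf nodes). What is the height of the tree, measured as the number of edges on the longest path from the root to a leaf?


In a balanced binary tree with n leaves the deepest leaf is ceil(log2(n)) edges below the root.
log2(372) = 8.5392
ceil(8.5392) = 9
height (edges) = 9

9


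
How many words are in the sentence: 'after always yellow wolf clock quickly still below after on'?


Counting words by splitting on spaces:
  Word 1: 'after'
  Word 2: 'always'
  Word 3: 'yellow'
  Word 4: 'wolf'
  Word 5: 'clock'
  Word 6: 'quickly'
  Word 7: 'still'
  Word 8: 'below'
  Word 9: 'after'
  Word 10: 'on'
Total words: 10

10


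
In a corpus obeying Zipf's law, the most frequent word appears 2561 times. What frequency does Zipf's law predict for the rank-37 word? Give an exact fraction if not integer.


Zipf's law: freq(rank) = f1 / rank
f1 = 2561, rank = 37
freq = 2561 / 37
GCD(2561, 37) = 1
Simplified: 2561/37

2561/37


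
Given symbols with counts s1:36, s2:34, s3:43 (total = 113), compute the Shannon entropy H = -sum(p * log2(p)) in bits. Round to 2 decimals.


Computing entropy H = -sum(p_i * log2(p_i)):
  s1: p = 36/113 = 0.3186, -p*log2(p) = 0.5257
  s2: p = 34/113 = 0.3009, -p*log2(p) = 0.5213
  s3: p = 43/113 = 0.3805, -p*log2(p) = 0.5304
H = sum of terms = 1.5774
Rounded to 2 decimals: 1.58

1.58


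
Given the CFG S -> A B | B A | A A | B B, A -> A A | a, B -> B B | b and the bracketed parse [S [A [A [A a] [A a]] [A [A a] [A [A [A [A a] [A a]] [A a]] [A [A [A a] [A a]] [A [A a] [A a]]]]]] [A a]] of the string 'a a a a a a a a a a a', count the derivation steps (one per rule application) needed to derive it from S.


Every bracketed nonterminal node [X ...] in the tree is produced by exactly one rule application.
Reading the tree off as a leftmost derivation:
  Step 1: S  =>  A A   (applied S -> A A)
  Step 2: A A  =>  A A A   (applied A -> A A)
  Step 3: A A A  =>  A A A A   (applied A -> A A)
  Step 4: A A A A  =>  a A A A   (applied A -> a)
  Step 5: a A A A  =>  a a A A   (applied A -> a)
  Step 6: a a A A  =>  a a A A A   (applied A -> A A)
  Step 7: a a A A A  =>  a a a A A   (applied A -> a)
  Step 8: a a a A A  =>  a a a A A A   (applied A -> A A)
  Step 9: a a a A A A  =>  a a a A A A A   (applied A -> A A)
  Step 10: a a a A A A A  =>  a a a A A A A A   (applied A -> A A)
  Step 11: a a a A A A A A  =>  a a a a A A A A   (applied A -> a)
  Step 12: a a a a A A A A  =>  a a a a a A A A   (applied A -> a)
  Step 13: a a a a a A A A  =>  a a a a a a A A   (applied A -> a)
  Step 14: a a a a a a A A  =>  a a a a a a A A A   (applied A -> A A)
  Step 15: a a a a a a A A A  =>  a a a a a a A A A A   (applied A -> A A)
  Step 16: a a a a a a A A A A  =>  a a a a a a a A A A   (applied A -> a)
  Step 17: a a a a a a a A A A  =>  a a a a a a a a A A   (applied A -> a)
  Step 18: a a a a a a a a A A  =>  a a a a a a a a A A A   (applied A -> A A)
  Step 19: a a a a a a a a A A A  =>  a a a a a a a a a A A   (applied A -> a)
  Step 20: a a a a a a a a a A A  =>  a a a a a a a a a a A   (applied A -> a)
  Step 21: a a a a a a a a a a A  =>  a a a a a a a a a a a   (applied A -> a)
Final yield: a a a a a a a a a a a
Total rewrite steps: 21

21


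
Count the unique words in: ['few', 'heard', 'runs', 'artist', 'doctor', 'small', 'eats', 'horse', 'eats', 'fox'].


Listing all tokens and tracking unique types:
  Token 1: 'few' -> NEW (unique so far: 1)
  Token 2: 'heard' -> NEW (unique so far: 2)
  Token 3: 'runs' -> NEW (unique so far: 3)
  Token 4: 'artist' -> NEW (unique so far: 4)
  Token 5: 'doctor' -> NEW (unique so far: 5)
  Token 6: 'small' -> NEW (unique so far: 6)
  Token 7: 'eats' -> NEW (unique so far: 7)
  Token 8: 'horse' -> NEW (unique so far: 8)
  Token 9: 'eats' -> duplicate (unique so far: 8)
  Token 10: 'fox' -> NEW (unique so far: 9)
Unique types: ('artist', 'doctor', 'eats', 'few', 'fox', 'heard', 'horse', 'runs', 'small')
Vocabulary size: 9

9


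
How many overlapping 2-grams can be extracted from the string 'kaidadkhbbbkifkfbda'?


String 'kaidadkhbbbkifkfbda' has length L = 19.
Number of overlapping n-grams = L - n + 1
Substituting: 19 - 2 + 1 = 18

18


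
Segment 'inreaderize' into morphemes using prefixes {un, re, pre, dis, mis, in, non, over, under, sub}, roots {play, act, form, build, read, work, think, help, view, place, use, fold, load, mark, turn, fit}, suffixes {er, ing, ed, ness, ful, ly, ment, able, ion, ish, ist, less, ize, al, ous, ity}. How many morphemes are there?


Segmenting 'inreaderize' against the inventory:
  'in' -> prefix (morpheme 1)
  'read' -> root (morpheme 2)
  'er' -> suffix (morpheme 3)
  'ize' -> suffix (morpheme 4)
Total morphemes: 4

4
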